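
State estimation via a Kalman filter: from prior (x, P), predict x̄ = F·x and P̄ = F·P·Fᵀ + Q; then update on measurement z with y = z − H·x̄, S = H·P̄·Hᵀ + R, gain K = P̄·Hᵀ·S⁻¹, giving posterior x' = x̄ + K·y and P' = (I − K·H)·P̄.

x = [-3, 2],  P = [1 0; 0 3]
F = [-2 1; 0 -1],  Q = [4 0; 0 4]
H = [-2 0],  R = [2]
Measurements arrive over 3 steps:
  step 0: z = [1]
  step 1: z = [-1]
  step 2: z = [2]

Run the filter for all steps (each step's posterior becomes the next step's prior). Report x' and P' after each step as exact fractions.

step 0: x̄ = F·x = [8, -2]
step 0: P̄ = F·P·Fᵀ + Q = [11 -3; -3 7]
step 0: y = z − H·x̄ = [17]
step 0: S = H·P̄·Hᵀ + R = [46]
step 0: K = P̄·Hᵀ·S⁻¹ = [-11/23; 3/23]
step 0: x' = x̄ + K·y = [-3/23, 5/23]
step 0: P' = (I − K·H)·P̄ = [11/23 -3/23; -3/23 143/23]
step 1: x̄ = F·x = [11/23, -5/23]
step 1: P̄ = F·P·Fᵀ + Q = [291/23 -149/23; -149/23 235/23]
step 1: y = z − H·x̄ = [-1/23]
step 1: S = H·P̄·Hᵀ + R = [1210/23]
step 1: K = P̄·Hᵀ·S⁻¹ = [-291/605; 149/605]
step 1: x' = x̄ + K·y = [302/605, -138/605]
step 1: P' = (I − K·H)·P̄ = [291/605 -149/605; -149/605 4251/605]
step 2: x̄ = F·x = [-742/605, 138/605]
step 2: P̄ = F·P·Fᵀ + Q = [8431/605 -4549/605; -4549/605 6671/605]
step 2: y = z − H·x̄ = [-274/605]
step 2: S = H·P̄·Hᵀ + R = [34934/605]
step 2: K = P̄·Hᵀ·S⁻¹ = [-8431/17467; 4549/17467]
step 2: x' = x̄ + K·y = [-17604/17467, 1924/17467]
step 2: P' = (I − K·H)·P̄ = [8431/17467 -4549/17467; -4549/17467 124191/17467]

step 0: x' = [-3/23, 5/23], P' = [11/23 -3/23; -3/23 143/23]
step 1: x' = [302/605, -138/605], P' = [291/605 -149/605; -149/605 4251/605]
step 2: x' = [-17604/17467, 1924/17467], P' = [8431/17467 -4549/17467; -4549/17467 124191/17467]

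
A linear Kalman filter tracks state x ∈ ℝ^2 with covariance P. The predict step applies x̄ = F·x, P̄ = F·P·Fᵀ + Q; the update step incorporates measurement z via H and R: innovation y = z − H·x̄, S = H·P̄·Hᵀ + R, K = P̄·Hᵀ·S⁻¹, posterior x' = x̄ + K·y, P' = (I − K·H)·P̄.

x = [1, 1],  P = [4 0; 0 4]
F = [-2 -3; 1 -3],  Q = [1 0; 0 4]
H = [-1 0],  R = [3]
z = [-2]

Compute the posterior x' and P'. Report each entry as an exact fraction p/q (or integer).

x' = [13/8, 3/2]
P' = [159/56 3/2; 3/2 30]

x̄ = F·x = [-5, -2]
P̄ = F·P·Fᵀ + Q = [53 28; 28 44]
y = z − H·x̄ = [-7]
S = H·P̄·Hᵀ + R = [56]
K = P̄·Hᵀ·S⁻¹ = [-53/56; -1/2]
x' = x̄ + K·y = [13/8, 3/2]
P' = (I − K·H)·P̄ = [159/56 3/2; 3/2 30]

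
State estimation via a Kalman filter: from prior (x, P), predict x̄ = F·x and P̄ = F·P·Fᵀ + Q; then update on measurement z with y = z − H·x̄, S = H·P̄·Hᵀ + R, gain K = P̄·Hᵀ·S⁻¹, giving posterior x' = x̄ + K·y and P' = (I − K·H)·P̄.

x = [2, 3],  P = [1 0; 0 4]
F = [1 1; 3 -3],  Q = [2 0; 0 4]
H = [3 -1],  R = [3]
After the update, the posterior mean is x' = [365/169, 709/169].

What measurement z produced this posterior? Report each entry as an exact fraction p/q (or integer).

z = [2]

x̄ = F·x = [5, -3]
P̄ = F·P·Fᵀ + Q = [7 -9; -9 49]
S = H·P̄·Hᵀ + R = [169]
K = P̄·Hᵀ·S⁻¹ = [30/169; -76/169]
x' − x̄ = [-480/169, 1216/169] = K·y
y = (KᵀK)⁻¹·Kᵀ·(x' − x̄) = [-16]
z = y + H·x̄ = [-16] + [18] = [2]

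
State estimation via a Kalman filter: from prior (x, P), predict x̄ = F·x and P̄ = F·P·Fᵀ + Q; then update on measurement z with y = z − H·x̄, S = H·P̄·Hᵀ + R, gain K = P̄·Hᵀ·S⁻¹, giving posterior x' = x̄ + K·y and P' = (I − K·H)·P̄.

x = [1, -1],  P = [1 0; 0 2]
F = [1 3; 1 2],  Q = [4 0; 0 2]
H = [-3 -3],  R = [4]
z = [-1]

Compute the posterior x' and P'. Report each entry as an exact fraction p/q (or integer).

x' = [-1/68, 11/34]
P' = [53/34 -22/17; -22/17 25/17]

x̄ = F·x = [-2, -1]
P̄ = F·P·Fᵀ + Q = [23 13; 13 11]
y = z − H·x̄ = [-10]
S = H·P̄·Hᵀ + R = [544]
K = P̄·Hᵀ·S⁻¹ = [-27/136; -9/68]
x' = x̄ + K·y = [-1/68, 11/34]
P' = (I − K·H)·P̄ = [53/34 -22/17; -22/17 25/17]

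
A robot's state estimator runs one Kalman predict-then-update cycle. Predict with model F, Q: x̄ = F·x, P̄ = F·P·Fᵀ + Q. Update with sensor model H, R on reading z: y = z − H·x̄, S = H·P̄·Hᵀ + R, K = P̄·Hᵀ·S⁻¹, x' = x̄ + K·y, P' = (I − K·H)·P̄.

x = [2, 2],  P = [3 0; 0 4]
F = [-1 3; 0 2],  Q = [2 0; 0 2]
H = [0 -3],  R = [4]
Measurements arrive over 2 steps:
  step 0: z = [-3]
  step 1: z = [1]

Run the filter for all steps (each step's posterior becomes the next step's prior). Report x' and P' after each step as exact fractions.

step 0: x' = [8/83, 89/83], P' = [811/83 48/83; 48/83 36/83]
step 1: x' = [3533/1561, -109/1561], P' = [18271/1561 240/1561; 240/1561 620/1561]

step 0: x̄ = F·x = [4, 4]
step 0: P̄ = F·P·Fᵀ + Q = [41 24; 24 18]
step 0: y = z − H·x̄ = [9]
step 0: S = H·P̄·Hᵀ + R = [166]
step 0: K = P̄·Hᵀ·S⁻¹ = [-36/83; -27/83]
step 0: x' = x̄ + K·y = [8/83, 89/83]
step 0: P' = (I − K·H)·P̄ = [811/83 48/83; 48/83 36/83]
step 1: x̄ = F·x = [259/83, 178/83]
step 1: P̄ = F·P·Fᵀ + Q = [1013/83 120/83; 120/83 310/83]
step 1: y = z − H·x̄ = [617/83]
step 1: S = H·P̄·Hᵀ + R = [3122/83]
step 1: K = P̄·Hᵀ·S⁻¹ = [-180/1561; -465/1561]
step 1: x' = x̄ + K·y = [3533/1561, -109/1561]
step 1: P' = (I − K·H)·P̄ = [18271/1561 240/1561; 240/1561 620/1561]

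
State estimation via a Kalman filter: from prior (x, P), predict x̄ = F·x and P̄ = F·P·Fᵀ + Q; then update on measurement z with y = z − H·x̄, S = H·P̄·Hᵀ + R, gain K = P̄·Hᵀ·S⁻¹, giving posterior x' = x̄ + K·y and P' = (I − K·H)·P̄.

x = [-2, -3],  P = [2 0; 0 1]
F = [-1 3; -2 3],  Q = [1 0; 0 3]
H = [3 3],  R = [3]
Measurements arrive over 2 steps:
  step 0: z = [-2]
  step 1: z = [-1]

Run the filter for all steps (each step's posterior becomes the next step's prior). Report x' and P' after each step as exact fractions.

step 0: x' = [-15/7, 247/175], P' = [9/7 -8/7; -8/7 233/175]
step 1: x' = [-8036/27557, 183/27557], P' = [27539/27557 -23517/27557; -23517/27557 57303/55114]

step 0: x̄ = F·x = [-7, -5]
step 0: P̄ = F·P·Fᵀ + Q = [12 13; 13 20]
step 0: y = z − H·x̄ = [34]
step 0: S = H·P̄·Hᵀ + R = [525]
step 0: K = P̄·Hᵀ·S⁻¹ = [1/7; 33/175]
step 0: x' = x̄ + K·y = [-15/7, 247/175]
step 0: P' = (I − K·H)·P̄ = [9/7 -8/7; -8/7 233/175]
step 1: x̄ = F·x = [1116/175, 213/25]
step 1: P̄ = F·P·Fᵀ + Q = [3697/175 621/25; 621/25 846/25]
step 1: y = z − H·x̄ = [-7996/175]
step 1: S = H·P̄·Hᵀ + R = [165342/175]
step 1: K = P̄·Hᵀ·S⁻¹ = [4022/27557; 10269/55114]
step 1: x' = x̄ + K·y = [-8036/27557, 183/27557]
step 1: P' = (I − K·H)·P̄ = [27539/27557 -23517/27557; -23517/27557 57303/55114]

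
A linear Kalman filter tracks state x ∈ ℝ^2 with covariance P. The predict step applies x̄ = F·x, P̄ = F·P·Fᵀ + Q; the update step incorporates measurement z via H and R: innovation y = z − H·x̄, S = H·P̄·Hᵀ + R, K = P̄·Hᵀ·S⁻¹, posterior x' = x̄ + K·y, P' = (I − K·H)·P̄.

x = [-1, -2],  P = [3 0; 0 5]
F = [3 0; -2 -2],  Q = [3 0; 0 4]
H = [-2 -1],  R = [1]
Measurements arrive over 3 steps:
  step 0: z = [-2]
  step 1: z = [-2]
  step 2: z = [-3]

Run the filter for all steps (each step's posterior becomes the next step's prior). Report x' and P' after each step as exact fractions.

step 0: x' = [-171/85, 6], P' = [786/85 -18; -18 36]
step 1: x' = [115347/50741, -131086/50741], P' = [73293/50741 -127464/50741; -127464/50741 267340/50741]
step 2: x' = [13138647/5144069, -10273750/5144069], P' = [7462464/5144069 -12976182/5144069; -12976182/5144069 27148200/5144069]

step 0: x̄ = F·x = [-3, 6]
step 0: P̄ = F·P·Fᵀ + Q = [30 -18; -18 36]
step 0: y = z − H·x̄ = [-2]
step 0: S = H·P̄·Hᵀ + R = [85]
step 0: K = P̄·Hᵀ·S⁻¹ = [-42/85; 0]
step 0: x' = x̄ + K·y = [-171/85, 6]
step 0: P' = (I − K·H)·P̄ = [786/85 -18; -18 36]
step 1: x̄ = F·x = [-513/85, -678/85]
step 1: P̄ = F·P·Fᵀ + Q = [7329/85 4464/85; 4464/85 3484/85]
step 1: y = z − H·x̄ = [-1874/85]
step 1: S = H·P̄·Hᵀ + R = [50741/85]
step 1: K = P̄·Hᵀ·S⁻¹ = [-19122/50741; -12412/50741]
step 1: x' = x̄ + K·y = [115347/50741, -131086/50741]
step 1: P' = (I − K·H)·P̄ = [73293/50741 -127464/50741; -127464/50741 267340/50741]
step 2: x̄ = F·x = [346041/50741, 31478/50741]
step 2: P̄ = F·P·Fᵀ + Q = [811860/50741 325026/50741; 325026/50741 545784/50741]
step 2: y = z − H·x̄ = [571337/50741]
step 2: S = H·P̄·Hᵀ + R = [5144069/50741]
step 2: K = P̄·Hᵀ·S⁻¹ = [-1948746/5144069; -1195836/5144069]
step 2: x' = x̄ + K·y = [13138647/5144069, -10273750/5144069]
step 2: P' = (I − K·H)·P̄ = [7462464/5144069 -12976182/5144069; -12976182/5144069 27148200/5144069]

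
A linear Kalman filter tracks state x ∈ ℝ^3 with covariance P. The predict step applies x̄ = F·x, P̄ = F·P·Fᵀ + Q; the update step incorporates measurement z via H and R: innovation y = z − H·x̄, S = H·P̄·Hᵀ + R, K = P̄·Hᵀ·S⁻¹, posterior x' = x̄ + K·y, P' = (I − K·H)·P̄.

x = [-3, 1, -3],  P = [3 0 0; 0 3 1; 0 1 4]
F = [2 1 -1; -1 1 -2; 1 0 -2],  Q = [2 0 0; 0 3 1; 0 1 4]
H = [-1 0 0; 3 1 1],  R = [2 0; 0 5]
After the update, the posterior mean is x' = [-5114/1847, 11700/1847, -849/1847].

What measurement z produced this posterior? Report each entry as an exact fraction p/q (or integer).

z = [2, -3]

x̄ = F·x = [-2, 10, 3]
P̄ = F·P·Fᵀ + Q = [19 2 12; 2 21 12; 12 12 23]
S = H·P̄·Hᵀ + R = [21 -71; -71 328]
K = P̄·Hᵀ·S⁻¹ = [-1191/1847 142/1847; 2113/1847 677/1847; 1105/1847 639/1847]
x' − x̄ = [-1420/1847, -6770/1847, -6390/1847] = K·y
y = (KᵀK)⁻¹·Kᵀ·(x' − x̄) = [0, -10]
z = y + H·x̄ = [0, -10] + [2, 7] = [2, -3]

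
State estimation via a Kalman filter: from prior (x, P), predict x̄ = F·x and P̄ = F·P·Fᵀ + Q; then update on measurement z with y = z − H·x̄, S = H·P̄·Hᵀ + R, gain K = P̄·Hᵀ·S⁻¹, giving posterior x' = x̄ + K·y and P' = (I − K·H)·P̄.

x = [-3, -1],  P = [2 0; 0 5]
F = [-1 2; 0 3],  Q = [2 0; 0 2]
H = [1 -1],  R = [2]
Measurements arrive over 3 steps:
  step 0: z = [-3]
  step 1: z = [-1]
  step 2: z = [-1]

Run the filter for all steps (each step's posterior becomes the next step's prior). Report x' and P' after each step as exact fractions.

step 0: x' = [55/13, 80/13], P' = [276/13 288/13; 288/13 322/13]
step 1: x' = [1050/313, 1424/313], P' = [2913/313 3228/313; 3228/313 4156/313]
step 2: x' = [33241/15403, 52966/15403], P' = [152304/15403 168306/15403; 168306/15403 213862/15403]

step 0: x̄ = F·x = [1, -3]
step 0: P̄ = F·P·Fᵀ + Q = [24 30; 30 47]
step 0: y = z − H·x̄ = [-7]
step 0: S = H·P̄·Hᵀ + R = [13]
step 0: K = P̄·Hᵀ·S⁻¹ = [-6/13; -17/13]
step 0: x' = x̄ + K·y = [55/13, 80/13]
step 0: P' = (I − K·H)·P̄ = [276/13 288/13; 288/13 322/13]
step 1: x̄ = F·x = [105/13, 240/13]
step 1: P̄ = F·P·Fᵀ + Q = [438/13 1068/13; 1068/13 2924/13]
step 1: y = z − H·x̄ = [122/13]
step 1: S = H·P̄·Hᵀ + R = [1252/13]
step 1: K = P̄·Hᵀ·S⁻¹ = [-315/626; -464/313]
step 1: x' = x̄ + K·y = [1050/313, 1424/313]
step 1: P' = (I − K·H)·P̄ = [2913/313 3228/313; 3228/313 4156/313]
step 2: x̄ = F·x = [1798/313, 4272/313]
step 2: P̄ = F·P·Fᵀ + Q = [7251/313 15252/313; 15252/313 38030/313]
step 2: y = z − H·x̄ = [2161/313]
step 2: S = H·P̄·Hᵀ + R = [15403/313]
step 2: K = P̄·Hᵀ·S⁻¹ = [-8001/15403; -22778/15403]
step 2: x' = x̄ + K·y = [33241/15403, 52966/15403]
step 2: P' = (I − K·H)·P̄ = [152304/15403 168306/15403; 168306/15403 213862/15403]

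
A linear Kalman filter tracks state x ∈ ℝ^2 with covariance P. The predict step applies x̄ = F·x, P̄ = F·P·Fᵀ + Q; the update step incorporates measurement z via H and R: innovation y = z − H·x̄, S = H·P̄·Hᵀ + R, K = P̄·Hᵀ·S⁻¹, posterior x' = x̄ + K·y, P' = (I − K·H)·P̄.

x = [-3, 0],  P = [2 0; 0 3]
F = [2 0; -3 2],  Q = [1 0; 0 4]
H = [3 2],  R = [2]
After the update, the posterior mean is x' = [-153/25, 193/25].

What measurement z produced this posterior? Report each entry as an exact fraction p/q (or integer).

x̄ = F·x = [-6, 9]
P̄ = F·P·Fᵀ + Q = [9 -12; -12 34]
S = H·P̄·Hᵀ + R = [75]
K = P̄·Hᵀ·S⁻¹ = [1/25; 32/75]
x' − x̄ = [-3/25, -32/25] = K·y
y = (KᵀK)⁻¹·Kᵀ·(x' − x̄) = [-3]
z = y + H·x̄ = [-3] + [0] = [-3]

z = [-3]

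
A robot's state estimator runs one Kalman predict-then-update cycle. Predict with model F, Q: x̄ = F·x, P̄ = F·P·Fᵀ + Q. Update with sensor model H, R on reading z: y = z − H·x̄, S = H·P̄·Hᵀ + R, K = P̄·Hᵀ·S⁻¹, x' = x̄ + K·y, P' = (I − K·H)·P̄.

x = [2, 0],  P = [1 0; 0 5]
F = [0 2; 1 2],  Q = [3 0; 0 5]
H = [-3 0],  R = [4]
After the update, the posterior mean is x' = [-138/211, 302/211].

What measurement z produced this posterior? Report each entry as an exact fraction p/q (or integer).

x̄ = F·x = [0, 2]
P̄ = F·P·Fᵀ + Q = [23 20; 20 26]
S = H·P̄·Hᵀ + R = [211]
K = P̄·Hᵀ·S⁻¹ = [-69/211; -60/211]
x' − x̄ = [-138/211, -120/211] = K·y
y = (KᵀK)⁻¹·Kᵀ·(x' − x̄) = [2]
z = y + H·x̄ = [2] + [0] = [2]

z = [2]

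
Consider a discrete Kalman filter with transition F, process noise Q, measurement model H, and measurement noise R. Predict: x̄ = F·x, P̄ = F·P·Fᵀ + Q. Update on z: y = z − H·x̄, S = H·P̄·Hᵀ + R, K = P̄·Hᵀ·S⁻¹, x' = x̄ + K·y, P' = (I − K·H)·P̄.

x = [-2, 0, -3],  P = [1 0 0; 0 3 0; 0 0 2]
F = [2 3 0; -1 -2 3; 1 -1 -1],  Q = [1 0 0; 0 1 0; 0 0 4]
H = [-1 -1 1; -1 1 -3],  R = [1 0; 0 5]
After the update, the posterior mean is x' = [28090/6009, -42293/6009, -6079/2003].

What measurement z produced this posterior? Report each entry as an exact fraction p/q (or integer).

z = [-1, -3]

x̄ = F·x = [-4, -7, 1]
P̄ = F·P·Fᵀ + Q = [32 -20 -7; -20 32 -1; -7 -1 10]
S = H·P̄·Hᵀ + R = [51 -48; -48 163]
K = P̄·Hᵀ·S⁻¹ = [-4585/6009 -831/2003; 521/6009 727/2003; 594/2003 -120/2003]
x' − x̄ = [52126/6009, -230/6009, -8082/2003] = K·y
y = (KᵀK)⁻¹·Kᵀ·(x' − x̄) = [-13, 3]
z = y + H·x̄ = [-13, 3] + [12, -6] = [-1, -3]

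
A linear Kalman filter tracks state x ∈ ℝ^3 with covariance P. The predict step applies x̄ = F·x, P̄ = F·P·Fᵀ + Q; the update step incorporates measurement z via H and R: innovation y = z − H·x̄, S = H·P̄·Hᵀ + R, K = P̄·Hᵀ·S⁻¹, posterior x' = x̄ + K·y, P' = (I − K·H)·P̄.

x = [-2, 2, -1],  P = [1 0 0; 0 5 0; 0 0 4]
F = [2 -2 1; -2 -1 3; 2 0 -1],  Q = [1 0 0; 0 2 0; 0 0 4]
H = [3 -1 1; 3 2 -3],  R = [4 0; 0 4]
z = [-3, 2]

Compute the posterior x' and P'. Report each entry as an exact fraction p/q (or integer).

x' = [-49763/76429, 99053/229287, -232477/229287]
P' = [22064/76429 17972/76429 23708/76429; 17972/76429 800392/229287 521440/229287; 23708/76429 521440/229287 445156/229287]

x̄ = F·x = [-9, -1, -3]
P̄ = F·P·Fᵀ + Q = [29 18 0; 18 47 -16; 0 -16 12]
y = z − H·x̄ = [26, 22]
S = H·P̄·Hᵀ + R = [248 105; 105 969]
K = P̄·Hᵀ·S⁻¹ = [17982/76429 7753/76429; -9767/76429 49553/229287; 11424/76429 -19804/229287]
x' = x̄ + K·y = [-49763/76429, 99053/229287, -232477/229287]
P' = (I − K·H)·P̄ = [22064/76429 17972/76429 23708/76429; 17972/76429 800392/229287 521440/229287; 23708/76429 521440/229287 445156/229287]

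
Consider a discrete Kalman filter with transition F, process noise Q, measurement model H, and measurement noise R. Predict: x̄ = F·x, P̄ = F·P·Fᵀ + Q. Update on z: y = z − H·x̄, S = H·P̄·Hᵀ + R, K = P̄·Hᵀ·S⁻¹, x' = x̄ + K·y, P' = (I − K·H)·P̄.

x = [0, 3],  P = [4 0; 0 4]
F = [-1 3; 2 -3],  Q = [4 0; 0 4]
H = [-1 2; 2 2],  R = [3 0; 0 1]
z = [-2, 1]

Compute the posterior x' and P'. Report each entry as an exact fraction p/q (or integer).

x' = [7009/6533, -3617/6533]
P' = [2860/6533 -1804/6533; -1804/6533 2344/6533]

x̄ = F·x = [9, -9]
P̄ = F·P·Fᵀ + Q = [44 -44; -44 56]
y = z − H·x̄ = [25, 1]
S = H·P̄·Hᵀ + R = [447 48; 48 49]
K = P̄·Hᵀ·S⁻¹ = [-2156/6533 2112/6533; 2164/6533 1080/6533]
x' = x̄ + K·y = [7009/6533, -3617/6533]
P' = (I − K·H)·P̄ = [2860/6533 -1804/6533; -1804/6533 2344/6533]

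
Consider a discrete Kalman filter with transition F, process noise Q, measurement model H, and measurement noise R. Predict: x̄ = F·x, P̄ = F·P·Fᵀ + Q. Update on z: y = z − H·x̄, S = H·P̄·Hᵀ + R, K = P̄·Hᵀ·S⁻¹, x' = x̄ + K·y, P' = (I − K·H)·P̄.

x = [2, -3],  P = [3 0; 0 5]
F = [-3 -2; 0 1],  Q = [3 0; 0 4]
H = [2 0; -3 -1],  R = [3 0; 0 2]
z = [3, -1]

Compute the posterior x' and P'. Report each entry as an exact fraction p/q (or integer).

x̄ = F·x = [0, -3]
P̄ = F·P·Fᵀ + Q = [50 -10; -10 9]
y = z − H·x̄ = [3, -4]
S = H·P̄·Hᵀ + R = [203 -280; -280 401]
K = P̄·Hᵀ·S⁻¹ = [300/1001 -20/143; -2140/3003 -191/429]
x' = x̄ + K·y = [1460/1001, -10081/3003]
P' = (I − K·H)·P̄ = [450/1001 -1070/1001; -1070/1001 12304/3003]

x' = [1460/1001, -10081/3003]
P' = [450/1001 -1070/1001; -1070/1001 12304/3003]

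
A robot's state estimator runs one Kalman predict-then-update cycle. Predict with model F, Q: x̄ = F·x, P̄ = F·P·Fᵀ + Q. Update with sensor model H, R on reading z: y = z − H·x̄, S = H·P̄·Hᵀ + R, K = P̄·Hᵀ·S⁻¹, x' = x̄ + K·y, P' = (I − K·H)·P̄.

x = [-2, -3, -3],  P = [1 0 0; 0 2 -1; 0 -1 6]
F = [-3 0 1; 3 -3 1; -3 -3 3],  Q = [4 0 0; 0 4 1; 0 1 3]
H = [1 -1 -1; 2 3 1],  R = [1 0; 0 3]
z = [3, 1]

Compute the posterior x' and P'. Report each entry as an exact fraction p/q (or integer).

x̄ = F·x = [3, 0, 6]
P̄ = F·P·Fᵀ + Q = [19 0 30; 0 43 40; 30 40 102]
y = z − H·x̄ = [6, -11]
S = H·P̄·Hᵀ + R = [185 -383; -383 928]
K = P̄·Hᵀ·S⁻¹ = [15836/24991 8367/24991; -12297/24991 -524/24991; 4070/24991 9274/24991]
x' = x̄ + K·y = [77952/24991, -68018/24991, 72352/24991]
P' = (I − K·H)·P̄ = [80069/24991 -99635/24991 163868/24991; -99635/24991 142518/24991 -229856/24991; 163868/24991 -229856/24991 389654/24991]

x' = [77952/24991, -68018/24991, 72352/24991]
P' = [80069/24991 -99635/24991 163868/24991; -99635/24991 142518/24991 -229856/24991; 163868/24991 -229856/24991 389654/24991]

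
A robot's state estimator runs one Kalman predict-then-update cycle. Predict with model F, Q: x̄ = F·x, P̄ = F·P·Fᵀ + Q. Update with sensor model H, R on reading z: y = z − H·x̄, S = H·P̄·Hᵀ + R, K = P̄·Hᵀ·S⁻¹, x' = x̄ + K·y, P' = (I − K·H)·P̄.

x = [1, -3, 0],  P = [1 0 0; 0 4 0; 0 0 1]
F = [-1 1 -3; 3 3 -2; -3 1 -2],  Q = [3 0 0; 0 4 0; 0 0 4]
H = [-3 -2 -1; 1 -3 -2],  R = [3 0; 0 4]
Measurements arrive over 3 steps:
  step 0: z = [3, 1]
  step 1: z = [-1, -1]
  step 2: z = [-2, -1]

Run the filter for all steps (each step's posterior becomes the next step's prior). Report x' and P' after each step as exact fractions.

step 0: x̄ = F·x = [-4, -6, -6]
step 0: P̄ = F·P·Fᵀ + Q = [17 15 13; 15 53 7; 13 7 21]
step 0: y = z − H·x̄ = [-27, -25]
step 0: S = H·P̄·Hᵀ + R = [675 528; 528 524]
step 0: K = P̄·Hᵀ·S⁻¹ = [-5186/18729 2197/12486; 158/18729 -3871/12486; -3094/18729 887/12486]
step 0: x' = x̄ + K·y = [-11521/12486, 19015/12486, -41399/12486]
step 0: P' = (I − K·H)·P̄ = [8866/18729 -17764/18729 24488/18729; -17764/18729 100174/18729 -147530/18729; 24488/18729 -147530/18729 230878/18729]
step 1: x̄ = F·x = [154733/12486, 52640/6243, 68188/6243]
step 1: P̄ = F·P·Fᵀ + Q = [3310765/18729 3110606/18729 2590114/18729; 3110606/18729 3136540/18729 2431064/18729; 2590114/18729 2431064/18729 2168956/18729]
step 1: y = z − H·x̄ = [798649/12486, 421373/12486]
step 1: S = H·P̄·Hᵀ + R = [107160400/18729 64967117/18729; 64967117/18729 40439041/18729]
step 1: K = P̄·Hᵀ·S⁻¹ = [-1615629496/6019409359 928253833/6019409359; -226909532/6019409359 -1296811774/6019409359; -597384684/6019409359 -386039302/6019409359]
step 1: x' = x̄ + K·y = [2580609432/6019409359, -7523556075/6019409359, 14507108077/6019409359]
step 1: P' = (I − K·H)·P̄ = [2335143348/6019409359 -2939211128/6019409359 3719880700/6019409359; -2939211128/6019409359 16748687992/6019409359 -23999014004/6019409359; 3719880700/6019409359 -23999014004/6019409359 38630539960/6019409359]
step 2: x̄ = F·x = [-53625489738/6019409359, -43843056083/6019409359, -44279600525/6019409359]
step 2: P̄ = F·P·Fᵀ + Q = [557008709537/6019409359 512973862836/6019409359 428207960028/6019409359; 512973862836/6019409359 540798078680/6019409359 393379312484/6019409359; 428207960028/6019409359 393379312484/6019409359 374634666584/6019409359]
step 2: y = z − H·x̄ = [-304881000623/6019409359, -172482288920/6019409359]
step 2: S = H·P̄·Hᵀ + R = [17867414959350/6019409359 10808543704017/6019409359; 10808543704017/6019409359 6876684454109/6019409359]
step 2: K = P̄·Hᵀ·S⁻¹ = [-89778023911720/334692731682193 51637443887881/334692731682193; -12774535468772/334692731682193 -72209682886808/334692731682193; -32932904555380/334692731682193 -21301509594044/334692731682193]
step 2: x' = x̄ + K·y = [85890088106634/334692731682193, 278374876514583/334692731682193, -183624399852095/334692731682193]
step 2: P' = (I − K·H)·P̄ = [129700286638812/334692731682193 -162684087449840/334692731682193 205601386718404/334692731682193; -162684087449840/334692731682193 926597093414280/334692731682193 -1326818318072724/334692731682193; 205601386718404/334692731682193 -1326818318072724/334692731682193 2135631189656376/334692731682193]

step 0: x' = [-11521/12486, 19015/12486, -41399/12486], P' = [8866/18729 -17764/18729 24488/18729; -17764/18729 100174/18729 -147530/18729; 24488/18729 -147530/18729 230878/18729]
step 1: x' = [2580609432/6019409359, -7523556075/6019409359, 14507108077/6019409359], P' = [2335143348/6019409359 -2939211128/6019409359 3719880700/6019409359; -2939211128/6019409359 16748687992/6019409359 -23999014004/6019409359; 3719880700/6019409359 -23999014004/6019409359 38630539960/6019409359]
step 2: x' = [85890088106634/334692731682193, 278374876514583/334692731682193, -183624399852095/334692731682193], P' = [129700286638812/334692731682193 -162684087449840/334692731682193 205601386718404/334692731682193; -162684087449840/334692731682193 926597093414280/334692731682193 -1326818318072724/334692731682193; 205601386718404/334692731682193 -1326818318072724/334692731682193 2135631189656376/334692731682193]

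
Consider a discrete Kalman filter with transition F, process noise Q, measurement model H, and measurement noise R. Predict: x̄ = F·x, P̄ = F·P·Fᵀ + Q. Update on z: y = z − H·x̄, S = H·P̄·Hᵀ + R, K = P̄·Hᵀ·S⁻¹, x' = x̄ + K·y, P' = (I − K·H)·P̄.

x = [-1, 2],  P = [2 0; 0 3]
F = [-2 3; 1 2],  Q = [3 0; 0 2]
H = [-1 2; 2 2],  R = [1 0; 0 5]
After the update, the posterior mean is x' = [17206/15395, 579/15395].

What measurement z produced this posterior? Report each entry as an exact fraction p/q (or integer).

x̄ = F·x = [8, 3]
P̄ = F·P·Fᵀ + Q = [38 14; 14 16]
S = H·P̄·Hᵀ + R = [47 16; 16 333]
K = P̄·Hᵀ·S⁻¹ = [-4994/15395 5048/15395; 5034/15395 2532/15395]
x' − x̄ = [-105954/15395, -45606/15395] = K·y
y = (KᵀK)⁻¹·Kᵀ·(x' − x̄) = [1, -20]
z = y + H·x̄ = [1, -20] + [-2, 22] = [-1, 2]

z = [-1, 2]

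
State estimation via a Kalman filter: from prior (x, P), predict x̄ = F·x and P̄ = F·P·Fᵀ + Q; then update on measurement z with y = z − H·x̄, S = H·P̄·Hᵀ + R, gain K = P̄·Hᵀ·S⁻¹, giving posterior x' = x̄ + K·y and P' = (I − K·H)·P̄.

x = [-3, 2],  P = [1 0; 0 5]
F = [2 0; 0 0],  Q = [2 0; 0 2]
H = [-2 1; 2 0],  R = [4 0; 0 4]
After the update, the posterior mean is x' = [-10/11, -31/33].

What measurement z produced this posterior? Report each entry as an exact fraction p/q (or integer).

x̄ = F·x = [-6, 0]
P̄ = F·P·Fᵀ + Q = [6 0; 0 2]
S = H·P̄·Hᵀ + R = [30 -24; -24 28]
K = P̄·Hᵀ·S⁻¹ = [-2/11 3/11; 7/33 2/11]
x' − x̄ = [56/11, -31/33] = K·y
y = (KᵀK)⁻¹·Kᵀ·(x' − x̄) = [-13, 10]
z = y + H·x̄ = [-13, 10] + [12, -12] = [-1, -2]

z = [-1, -2]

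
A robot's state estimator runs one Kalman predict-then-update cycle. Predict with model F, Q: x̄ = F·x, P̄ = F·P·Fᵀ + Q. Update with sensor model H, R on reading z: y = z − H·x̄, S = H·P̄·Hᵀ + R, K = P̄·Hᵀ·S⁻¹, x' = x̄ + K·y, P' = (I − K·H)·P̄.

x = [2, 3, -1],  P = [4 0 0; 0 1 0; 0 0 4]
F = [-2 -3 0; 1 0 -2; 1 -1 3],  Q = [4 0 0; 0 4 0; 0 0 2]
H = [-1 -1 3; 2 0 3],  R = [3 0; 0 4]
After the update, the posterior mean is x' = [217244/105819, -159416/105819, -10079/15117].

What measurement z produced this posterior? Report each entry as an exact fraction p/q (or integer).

z = [-3, 3]

x̄ = F·x = [-13, 4, -4]
P̄ = F·P·Fᵀ + Q = [29 -8 -5; -8 24 -20; -5 -20 43]
S = H·P̄·Hᵀ + R = [577 390; 390 447]
K = P̄·Hᵀ·S⁻¹ = [-10954/35273 38851/105819; -1444/35273 -14212/105819; 1068/5039 1229/15117]
x' − x̄ = [1592891/105819, -582692/105819, 50389/15117] = K·y
y = (KᵀK)⁻¹·Kᵀ·(x' − x̄) = [0, 41]
z = y + H·x̄ = [0, 41] + [-3, -38] = [-3, 3]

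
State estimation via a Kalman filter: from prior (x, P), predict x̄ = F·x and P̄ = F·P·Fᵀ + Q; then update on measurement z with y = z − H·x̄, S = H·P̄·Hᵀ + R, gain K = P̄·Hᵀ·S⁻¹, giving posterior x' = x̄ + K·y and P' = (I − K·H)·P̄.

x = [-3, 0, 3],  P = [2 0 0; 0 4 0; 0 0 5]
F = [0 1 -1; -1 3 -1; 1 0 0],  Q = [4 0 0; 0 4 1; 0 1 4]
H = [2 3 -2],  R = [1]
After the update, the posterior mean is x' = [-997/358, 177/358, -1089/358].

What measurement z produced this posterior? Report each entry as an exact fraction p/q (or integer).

x̄ = F·x = [-3, 0, -3]
P̄ = F·P·Fᵀ + Q = [13 17 0; 17 47 -1; 0 -1 6]
S = H·P̄·Hᵀ + R = [716]
K = P̄·Hᵀ·S⁻¹ = [77/716; 177/716; -15/716]
x' − x̄ = [77/358, 177/358, -15/358] = K·y
y = (KᵀK)⁻¹·Kᵀ·(x' − x̄) = [2]
z = y + H·x̄ = [2] + [0] = [2]

z = [2]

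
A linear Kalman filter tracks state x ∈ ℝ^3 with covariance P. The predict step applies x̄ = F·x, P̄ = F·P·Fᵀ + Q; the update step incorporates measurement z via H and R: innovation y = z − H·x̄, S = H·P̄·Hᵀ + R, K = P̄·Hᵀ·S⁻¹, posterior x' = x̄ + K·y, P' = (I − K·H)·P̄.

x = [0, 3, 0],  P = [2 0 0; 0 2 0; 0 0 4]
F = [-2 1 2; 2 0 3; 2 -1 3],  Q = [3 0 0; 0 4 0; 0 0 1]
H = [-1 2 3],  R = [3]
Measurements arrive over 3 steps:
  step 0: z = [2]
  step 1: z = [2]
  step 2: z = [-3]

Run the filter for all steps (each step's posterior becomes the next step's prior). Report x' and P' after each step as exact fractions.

step 0: x̄ = F·x = [3, 0, -3]
step 0: P̄ = F·P·Fᵀ + Q = [29 16 14; 16 48 44; 14 44 47]
step 0: y = z − H·x̄ = [14]
step 0: S = H·P̄·Hᵀ + R = [1027]
step 0: K = P̄·Hᵀ·S⁻¹ = [45/1027; 212/1027; 215/1027]
step 0: x' = x̄ + K·y = [3711/1027, 2968/1027, -71/1027]
step 0: P' = (I − K·H)·P̄ = [27758/1027 6892/1027 4703/1027; 6892/1027 4352/1027 -392/1027; 4703/1027 -392/1027 2044/1027]
step 1: x̄ = F·x = [-4596/1027, 7209/1027, 4241/1027]
step 1: P̄ = F·P·Fᵀ + Q = [59881/1027 -95566/1027 -85350/1027; -95566/1027 189972/1027 173256/1027; -85350/1027 173256/1027 166027/1027]
step 1: y = z − H·x̄ = [-29683/1027]
step 1: S = H·P̄·Hᵀ + R = [5290529/1027]
step 1: K = P̄·Hᵀ·S⁻¹ = [-507063/5290529; 995278/5290529; 929943/5290529]
step 1: x' = x̄ + K·y = [-9020565/5290529, 8370581/5290529, -5030540/5290529]
step 1: P' = (I − K·H)·P̄ = [58120040/5290529 -901700/5290529 19467417/5290529; -901700/5290529 14093552/5290529 -8700990/5290529; 19467417/5290529 -8700990/5290529 13219742/5290529]
step 2: x̄ = F·x = [710897/230023, -33132750/5290529, -41503331/5290529]
step 2: P̄ = F·P·Fᵀ + Q = [242699/10001 -9565344/230023 -9499908/230023; -9565344/230023 606228958/5290529 612973212/5290529; -9499908/230023 612973212/5290529 660263663/5290529]
step 2: y = z − H·x̄ = [191254537/5290529]
step 2: S = H·P̄·Hᵀ + R = [18058225653/5290529]
step 2: K = P̄·Hᵀ·S⁻¹ = [-1223887247/18058225653; 3271380464/18058225653; 1141745099/6019408551]
step 2: x' = x̄ + K·y = [11565836876/18058225653, 5169176842/18058225653, -5946773042/6019408551]
step 2: P' = (I − K·H)·P̄ = [155098922326/18058225653 5847921968/18058225653 15525712961/6019408551; 5847921968/18058225653 46401632182/18058225653 -8571244556/6019408551; 15525712961/6019408551 -8571244556/6019408551 4010381930/2006469517]

step 0: x' = [3711/1027, 2968/1027, -71/1027], P' = [27758/1027 6892/1027 4703/1027; 6892/1027 4352/1027 -392/1027; 4703/1027 -392/1027 2044/1027]
step 1: x' = [-9020565/5290529, 8370581/5290529, -5030540/5290529], P' = [58120040/5290529 -901700/5290529 19467417/5290529; -901700/5290529 14093552/5290529 -8700990/5290529; 19467417/5290529 -8700990/5290529 13219742/5290529]
step 2: x' = [11565836876/18058225653, 5169176842/18058225653, -5946773042/6019408551], P' = [155098922326/18058225653 5847921968/18058225653 15525712961/6019408551; 5847921968/18058225653 46401632182/18058225653 -8571244556/6019408551; 15525712961/6019408551 -8571244556/6019408551 4010381930/2006469517]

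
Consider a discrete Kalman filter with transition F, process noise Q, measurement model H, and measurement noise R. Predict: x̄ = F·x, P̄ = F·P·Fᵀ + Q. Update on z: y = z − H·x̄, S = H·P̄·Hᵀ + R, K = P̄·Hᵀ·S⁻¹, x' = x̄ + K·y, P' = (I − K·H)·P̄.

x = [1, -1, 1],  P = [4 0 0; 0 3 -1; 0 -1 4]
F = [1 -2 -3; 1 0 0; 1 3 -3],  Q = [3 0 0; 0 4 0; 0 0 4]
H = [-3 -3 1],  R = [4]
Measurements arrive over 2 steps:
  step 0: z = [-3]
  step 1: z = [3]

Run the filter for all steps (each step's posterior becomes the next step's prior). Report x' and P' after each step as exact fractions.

step 0: x̄ = F·x = [0, 1, -5]
step 0: P̄ = F·P·Fᵀ + Q = [43 4 25; 4 8 4; 25 4 89]
step 0: y = z − H·x̄ = [5]
step 0: S = H·P̄·Hᵀ + R = [450]
step 0: K = P̄·Hᵀ·S⁻¹ = [-58/225; -16/225; 1/225]
step 0: x' = x̄ + K·y = [-58/45, 29/45, -224/45]
step 0: P' = (I − K·H)·P̄ = [2947/225 -956/225 5741/225; -956/225 1288/225 932/225; 5741/225 932/225 20023/225]
step 1: x̄ = F·x = [556/45, -58/45, 701/45]
step 1: P̄ = F·P·Fᵀ + Q = [169543/225 -12364/225 137228/225; -12364/225 3847/225 -17144/225; 137228/225 -17144/225 138688/225]
step 1: y = z − H·x̄ = [928/45]
step 1: S = H·P̄·Hᵀ + R = [757042/225]
step 1: K = P̄·Hᵀ·S⁻¹ = [-334309/757042; 8407/757042; -110782/378521]
step 1: x' = x̄ + K·y = [1229740/378521, -401186/378521, 3611945/378521]
step 1: P' = (I − K·H)·P̄ = [73727397/757042 -29109029/757042 66258934/378521; -29109029/757042 12629613/757042 -24702310/378521; 66258934/378521 -24702310/378521 124226744/378521]

step 0: x' = [-58/45, 29/45, -224/45], P' = [2947/225 -956/225 5741/225; -956/225 1288/225 932/225; 5741/225 932/225 20023/225]
step 1: x' = [1229740/378521, -401186/378521, 3611945/378521], P' = [73727397/757042 -29109029/757042 66258934/378521; -29109029/757042 12629613/757042 -24702310/378521; 66258934/378521 -24702310/378521 124226744/378521]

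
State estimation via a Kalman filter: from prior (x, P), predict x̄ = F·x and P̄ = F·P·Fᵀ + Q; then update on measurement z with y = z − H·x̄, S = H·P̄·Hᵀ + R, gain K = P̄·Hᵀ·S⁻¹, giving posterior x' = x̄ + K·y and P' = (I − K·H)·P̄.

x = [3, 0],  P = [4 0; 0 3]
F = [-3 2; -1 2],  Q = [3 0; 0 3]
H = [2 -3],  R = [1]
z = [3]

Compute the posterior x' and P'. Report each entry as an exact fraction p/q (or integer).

x' = [-54/11, -93/22]
P' = [897/22 1191/44; 1191/44 1591/88]

x̄ = F·x = [-9, -3]
P̄ = F·P·Fᵀ + Q = [51 24; 24 19]
y = z − H·x̄ = [12]
S = H·P̄·Hᵀ + R = [88]
K = P̄·Hᵀ·S⁻¹ = [15/44; -9/88]
x' = x̄ + K·y = [-54/11, -93/22]
P' = (I − K·H)·P̄ = [897/22 1191/44; 1191/44 1591/88]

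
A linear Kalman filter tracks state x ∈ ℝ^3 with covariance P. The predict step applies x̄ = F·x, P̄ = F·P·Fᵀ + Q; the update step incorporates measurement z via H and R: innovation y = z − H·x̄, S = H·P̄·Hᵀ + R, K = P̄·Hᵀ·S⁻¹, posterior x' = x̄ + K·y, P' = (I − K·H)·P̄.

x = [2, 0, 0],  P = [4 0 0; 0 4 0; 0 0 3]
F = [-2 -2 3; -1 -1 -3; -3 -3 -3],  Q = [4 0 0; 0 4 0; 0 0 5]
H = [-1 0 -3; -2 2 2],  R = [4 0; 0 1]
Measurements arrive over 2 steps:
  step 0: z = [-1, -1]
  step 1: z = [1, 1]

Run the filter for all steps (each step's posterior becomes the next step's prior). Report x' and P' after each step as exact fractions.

step 0: x' = [110544/271511, -67894/271511, 44041/271511], P' = [1680131/814533 1844009/814533 -267689/814533; 1844009/814533 2492843/814533 -584363/814533; -267689/814533 -584363/814533 351743/814533]
step 1: x' = [-20764123413/40147871851, 4844598155/40147871851, -6152569750/40147871851], P' = [248983349287/120443615553 273415126633/120443615553 -39644067877/120443615553; 273415126633/120443615553 369319361023/120443615553 -86441777467/120443615553; -39644067877/120443615553 -86441777467/120443615553 52010230483/120443615553]

step 0: x̄ = F·x = [-4, -2, -6]
step 0: P̄ = F·P·Fᵀ + Q = [63 -11 21; -11 39 51; 21 51 104]
step 0: y = z − H·x̄ = [-23, 7]
step 0: S = H·P̄·Hᵀ + R = [1129 -698; -698 1153]
step 0: K = P̄·Hᵀ·S⁻¹ = [-219266/814533 -207622/814533; -22730/814533 128942/814533; -196885/814533 70138/814533]
step 0: x' = x̄ + K·y = [110544/271511, -67894/271511, 44041/271511]
step 0: P' = (I − K·H)·P̄ = [1680131/814533 1844009/814533 -267689/814533; 1844009/814533 2492843/814533 -584363/814533; -267689/814533 -584363/814533 351743/814533]
step 1: x̄ = F·x = [46823/271511, -174773/271511, -260073/271511]
step 1: P̄ = F·P·Fᵀ + Q = [48092411/814533 10000141/814533 15518807/271511; 10000141/814533 9172499/814533 5508013/271511; 15518807/271511 5508013/271511 20883448/271511]
step 1: y = z − H·x̄ = [-461885/271511, 1234849/271511]
step 1: S = H·P̄·Hᵀ + R = [894542165/814533 -212636074/814533; -212636074/814533 160215365/814533]
step 1: K = P̄·Hᵀ·S⁻¹ = [-32512786414/120443615553 -30424581062/120443615553; -3522448558/120443615553 18924913846/120443615553; -29096655893/120443615553 10425041786/120443615553]
step 1: x' = x̄ + K·y = [-20764123413/40147871851, 4844598155/40147871851, -6152569750/40147871851]
step 1: P' = (I − K·H)·P̄ = [248983349287/120443615553 273415126633/120443615553 -39644067877/120443615553; 273415126633/120443615553 369319361023/120443615553 -86441777467/120443615553; -39644067877/120443615553 -86441777467/120443615553 52010230483/120443615553]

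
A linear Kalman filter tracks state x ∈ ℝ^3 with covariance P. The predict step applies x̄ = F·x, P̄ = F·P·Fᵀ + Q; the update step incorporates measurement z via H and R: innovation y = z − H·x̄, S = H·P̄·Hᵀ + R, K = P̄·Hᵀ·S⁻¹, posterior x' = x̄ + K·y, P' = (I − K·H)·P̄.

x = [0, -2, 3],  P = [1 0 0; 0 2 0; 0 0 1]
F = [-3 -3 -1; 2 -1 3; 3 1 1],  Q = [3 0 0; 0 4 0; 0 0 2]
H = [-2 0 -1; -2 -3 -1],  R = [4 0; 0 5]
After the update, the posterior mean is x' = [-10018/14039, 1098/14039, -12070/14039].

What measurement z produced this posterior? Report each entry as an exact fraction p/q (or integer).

x̄ = F·x = [3, 11, 1]
P̄ = F·P·Fᵀ + Q = [31 -3 -16; -3 19 7; -16 7 14]
S = H·P̄·Hᵀ + R = [78 77; 77 256]
K = P̄·Hᵀ·S⁻¹ = [-8927/14039 656/14039; 4210/14039 -4447/14039; 4839/14039 -1620/14039]
x' − x̄ = [-52135/14039, -153331/14039, -26109/14039] = K·y
y = (KᵀK)⁻¹·Kᵀ·(x' − x̄) = [9, 43]
z = y + H·x̄ = [9, 43] + [-7, -40] = [2, 3]

z = [2, 3]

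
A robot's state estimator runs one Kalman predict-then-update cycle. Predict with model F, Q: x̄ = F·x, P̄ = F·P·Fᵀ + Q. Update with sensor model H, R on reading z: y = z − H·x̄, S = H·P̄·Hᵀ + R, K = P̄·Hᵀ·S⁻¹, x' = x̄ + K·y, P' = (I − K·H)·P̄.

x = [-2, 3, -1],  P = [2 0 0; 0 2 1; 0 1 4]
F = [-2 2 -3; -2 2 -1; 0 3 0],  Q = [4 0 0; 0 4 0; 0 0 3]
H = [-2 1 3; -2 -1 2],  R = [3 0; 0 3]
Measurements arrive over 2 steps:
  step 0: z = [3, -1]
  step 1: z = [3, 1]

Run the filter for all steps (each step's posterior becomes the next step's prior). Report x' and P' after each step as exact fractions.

step 0: x' = [37942/13243, 16334/13243, 35460/13243], P' = [75459/13243 -16071/13243 57966/13243; -16071/13243 20595/13243 -13470/13243; 57966/13243 -13470/13243 47613/13243]
step 1: x' = [745945322/974607385, 421549894/974607385, 288436122/194921477], P' = [4366326753/974607385 -636488409/974607385 665357754/194921477; -636488409/974607385 1288444617/974607385 -113090394/194921477; 665357754/194921477 -113090394/194921477 552107868/194921477]

step 0: x̄ = F·x = [13, 11, 9]
step 0: P̄ = F·P·Fᵀ + Q = [44 20 3; 20 20 9; 3 9 21]
step 0: y = z − H·x̄ = [-9, 18]
step 0: S = H·P̄·Hᵀ + R = [326 243; 243 303]
step 0: K = P̄·Hᵀ·S⁻¹ = [2303/13243 -6305/13243; 4109/13243 -5131/13243; 4479/13243 -2412/13243]
step 0: x' = x̄ + K·y = [37942/13243, 16334/13243, 35460/13243]
step 0: P' = (I − K·H)·P̄ = [75459/13243 -16071/13243 57966/13243; -16071/13243 20595/13243 -13470/13243; 57966/13243 -13470/13243 47613/13243]
step 1: x̄ = F·x = [-149596/13243, -4628/779, 49002/13243]
step 1: P̄ = F·P·Fᵀ + Q = [1851505/13243 72183/779 341226/13243; 72183/779 52889/779 15318/779; 341226/13243 15318/779 225084/13243]
step 1: y = z − H·x̄ = [-327793/13243, -462629/13243]
step 1: S = H·P̄·Hᵀ + R = [2929898/13243 4184745/13243; 4184745/13243 10382210/13243]
step 1: K = P̄·Hᵀ·S⁻¹ = [40748293/194921477 -480862519/974607385; 57671035/194921477 -382123913/974607385; 70839234/194921477 -37803126/194921477]
step 1: x' = x̄ + K·y = [745945322/974607385, 421549894/974607385, 288436122/194921477]
step 1: P' = (I − K·H)·P̄ = [4366326753/974607385 -636488409/974607385 665357754/194921477; -636488409/974607385 1288444617/974607385 -113090394/194921477; 665357754/194921477 -113090394/194921477 552107868/194921477]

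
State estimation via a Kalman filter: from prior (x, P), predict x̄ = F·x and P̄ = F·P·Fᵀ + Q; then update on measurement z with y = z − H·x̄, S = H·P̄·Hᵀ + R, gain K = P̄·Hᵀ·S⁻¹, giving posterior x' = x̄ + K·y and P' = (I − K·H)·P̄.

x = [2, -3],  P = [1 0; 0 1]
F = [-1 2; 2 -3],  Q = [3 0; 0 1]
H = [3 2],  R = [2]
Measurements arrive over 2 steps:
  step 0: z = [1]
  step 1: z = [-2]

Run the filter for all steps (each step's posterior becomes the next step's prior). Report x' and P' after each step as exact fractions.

step 0: x' = [-140/17, 219/17], P' = [104/17 -152/17; -152/17 230/17]
step 1: x' = [4204/133, -32301/665], P' = [12402/133 -18654/133; -18654/133 140603/665]

step 0: x̄ = F·x = [-8, 13]
step 0: P̄ = F·P·Fᵀ + Q = [8 -8; -8 14]
step 0: y = z − H·x̄ = [-1]
step 0: S = H·P̄·Hᵀ + R = [34]
step 0: K = P̄·Hᵀ·S⁻¹ = [4/17; 2/17]
step 0: x' = x̄ + K·y = [-140/17, 219/17]
step 0: P' = (I − K·H)·P̄ = [104/17 -152/17; -152/17 230/17]
step 1: x̄ = F·x = [34, -937/17]
step 1: P̄ = F·P·Fᵀ + Q = [99 -156; -156 4327/17]
step 1: y = z − H·x̄ = [106/17]
step 1: S = H·P̄·Hᵀ + R = [665/17]
step 1: K = P̄·Hᵀ·S⁻¹ = [-51/133; 698/665]
step 1: x' = x̄ + K·y = [4204/133, -32301/665]
step 1: P' = (I − K·H)·P̄ = [12402/133 -18654/133; -18654/133 140603/665]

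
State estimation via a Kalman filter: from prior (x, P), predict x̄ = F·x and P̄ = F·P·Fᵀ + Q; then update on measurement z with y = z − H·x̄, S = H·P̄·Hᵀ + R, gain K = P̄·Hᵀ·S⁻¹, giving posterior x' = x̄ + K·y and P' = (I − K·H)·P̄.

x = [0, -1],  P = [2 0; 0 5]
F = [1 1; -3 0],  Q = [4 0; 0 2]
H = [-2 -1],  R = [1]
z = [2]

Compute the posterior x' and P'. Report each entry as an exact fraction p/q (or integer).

x' = [-1, 0]
P' = [195/41 -374/41; -374/41 756/41]

x̄ = F·x = [-1, 0]
P̄ = F·P·Fᵀ + Q = [11 -6; -6 20]
y = z − H·x̄ = [0]
S = H·P̄·Hᵀ + R = [41]
K = P̄·Hᵀ·S⁻¹ = [-16/41; -8/41]
x' = x̄ + K·y = [-1, 0]
P' = (I − K·H)·P̄ = [195/41 -374/41; -374/41 756/41]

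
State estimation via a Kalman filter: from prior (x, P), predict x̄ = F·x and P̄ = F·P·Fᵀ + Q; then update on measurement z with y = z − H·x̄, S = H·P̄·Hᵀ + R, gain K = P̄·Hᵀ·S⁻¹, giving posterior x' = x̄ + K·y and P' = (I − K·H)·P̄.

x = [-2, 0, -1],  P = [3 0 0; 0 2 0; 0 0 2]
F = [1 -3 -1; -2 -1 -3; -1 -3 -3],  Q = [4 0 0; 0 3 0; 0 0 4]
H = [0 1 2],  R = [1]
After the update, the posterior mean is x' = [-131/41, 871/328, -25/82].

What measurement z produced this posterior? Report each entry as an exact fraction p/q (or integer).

x̄ = F·x = [-1, 7, 5]
P̄ = F·P·Fᵀ + Q = [27 6 21; 6 35 30; 21 30 43]
S = H·P̄·Hᵀ + R = [328]
K = P̄·Hᵀ·S⁻¹ = [6/41; 95/328; 29/82]
x' − x̄ = [-90/41, -1425/328, -435/82] = K·y
y = (KᵀK)⁻¹·Kᵀ·(x' − x̄) = [-15]
z = y + H·x̄ = [-15] + [17] = [2]

z = [2]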